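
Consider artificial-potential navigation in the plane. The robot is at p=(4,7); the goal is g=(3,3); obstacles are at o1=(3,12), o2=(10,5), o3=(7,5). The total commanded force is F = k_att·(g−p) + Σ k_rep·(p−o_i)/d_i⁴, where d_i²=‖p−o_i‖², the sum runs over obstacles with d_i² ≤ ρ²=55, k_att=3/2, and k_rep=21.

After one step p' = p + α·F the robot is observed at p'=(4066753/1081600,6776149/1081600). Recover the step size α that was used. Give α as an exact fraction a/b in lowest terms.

F_att = 3/2·(g−p) = 3/2·(-1,-4) = (-1.5000,-6.0000)
o1: d²=26 ≤ ρ²=55; F_rep = 21·(1,-5)/26² = (0.0311,-0.1553)
o2: d²=40 ≤ ρ²=55; F_rep = 21·(-6,2)/40² = (-0.0788,0.0262)
o3: d²=13 ≤ ρ²=55; F_rep = 21·(-3,2)/13² = (-0.3728,0.2485)
F = F_att + ΣF_rep = (-1.9205,-5.8806)
Δp = p'−p = (-0.2401,-0.7351); α = Δx/Fx = (-259647/1081600) / (-259647/135200) = 1/8
check: Δy/Fy = (-795051/1081600) / (-795051/135200) = 1/8 ✓

α = 1/8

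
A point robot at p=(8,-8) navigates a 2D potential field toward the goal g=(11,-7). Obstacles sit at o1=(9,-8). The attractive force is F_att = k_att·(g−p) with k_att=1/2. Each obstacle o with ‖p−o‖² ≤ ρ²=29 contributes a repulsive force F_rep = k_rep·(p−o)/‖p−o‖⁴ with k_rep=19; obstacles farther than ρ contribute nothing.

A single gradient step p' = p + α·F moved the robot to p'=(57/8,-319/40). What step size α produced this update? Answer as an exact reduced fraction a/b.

α = 1/20

F_att = 1/2·(g−p) = 1/2·(3,1) = (1.5000,0.5000)
o1: d²=1 ≤ ρ²=29; F_rep = 19·(-1,0)/1² = (-19.0000,0.0000)
F = F_att + ΣF_rep = (-17.5000,0.5000)
Δp = p'−p = (-0.8750,0.0250); α = Δx/Fx = (-7/8) / (-35/2) = 1/20
check: Δy/Fy = (1/40) / (1/2) = 1/20 ✓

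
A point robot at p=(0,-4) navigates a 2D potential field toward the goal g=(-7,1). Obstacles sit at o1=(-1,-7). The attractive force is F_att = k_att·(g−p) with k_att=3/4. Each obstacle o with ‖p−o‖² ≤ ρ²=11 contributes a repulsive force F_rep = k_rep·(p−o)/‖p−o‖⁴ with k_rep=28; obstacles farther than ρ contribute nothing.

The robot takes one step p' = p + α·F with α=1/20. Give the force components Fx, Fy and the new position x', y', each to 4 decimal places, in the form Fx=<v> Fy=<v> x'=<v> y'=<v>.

F_att = 3/4·(g−p) = 3/4·(-7,5) = (-5.2500,3.7500)
o1: d²=10 ≤ ρ²=11; F_rep = 28·(1,3)/10² = (0.2800,0.8400)
F = F_att + ΣF_rep = (-4.9700,4.5900)
p' = p + 1/20·F = (-0.2485,-3.7705)

Fx=-4.9700 Fy=4.5900 x'=-0.2485 y'=-3.7705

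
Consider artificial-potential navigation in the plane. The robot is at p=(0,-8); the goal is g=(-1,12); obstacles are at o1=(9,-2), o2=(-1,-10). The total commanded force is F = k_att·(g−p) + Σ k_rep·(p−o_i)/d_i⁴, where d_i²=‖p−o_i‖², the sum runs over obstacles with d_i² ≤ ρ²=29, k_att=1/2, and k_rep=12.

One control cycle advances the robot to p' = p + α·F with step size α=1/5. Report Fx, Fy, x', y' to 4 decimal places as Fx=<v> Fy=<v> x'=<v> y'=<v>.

F_att = 1/2·(g−p) = 1/2·(-1,20) = (-0.5000,10.0000)
o1: d²=117 > ρ²=29 → inactive
o2: d²=5 ≤ ρ²=29; F_rep = 12·(1,2)/5² = (0.4800,0.9600)
F = F_att + ΣF_rep = (-0.0200,10.9600)
p' = p + 1/5·F = (-0.0040,-5.8080)

Fx=-0.0200 Fy=10.9600 x'=-0.0040 y'=-5.8080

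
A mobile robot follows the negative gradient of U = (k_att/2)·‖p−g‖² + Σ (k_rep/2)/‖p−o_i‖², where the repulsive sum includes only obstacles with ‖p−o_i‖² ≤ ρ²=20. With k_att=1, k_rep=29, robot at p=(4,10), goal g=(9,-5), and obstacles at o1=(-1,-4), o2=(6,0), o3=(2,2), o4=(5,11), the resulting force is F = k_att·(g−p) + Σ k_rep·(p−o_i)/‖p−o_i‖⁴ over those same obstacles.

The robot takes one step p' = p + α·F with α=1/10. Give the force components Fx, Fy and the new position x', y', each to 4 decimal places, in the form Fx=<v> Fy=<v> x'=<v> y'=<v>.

Fx=-2.2500 Fy=-22.2500 x'=3.7750 y'=7.7750

F_att = 1·(g−p) = 1·(5,-15) = (5.0000,-15.0000)
o1: d²=221 > ρ²=20 → inactive
o2: d²=104 > ρ²=20 → inactive
o3: d²=68 > ρ²=20 → inactive
o4: d²=2 ≤ ρ²=20; F_rep = 29·(-1,-1)/2² = (-7.2500,-7.2500)
F = F_att + ΣF_rep = (-2.2500,-22.2500)
p' = p + 1/10·F = (3.7750,7.7750)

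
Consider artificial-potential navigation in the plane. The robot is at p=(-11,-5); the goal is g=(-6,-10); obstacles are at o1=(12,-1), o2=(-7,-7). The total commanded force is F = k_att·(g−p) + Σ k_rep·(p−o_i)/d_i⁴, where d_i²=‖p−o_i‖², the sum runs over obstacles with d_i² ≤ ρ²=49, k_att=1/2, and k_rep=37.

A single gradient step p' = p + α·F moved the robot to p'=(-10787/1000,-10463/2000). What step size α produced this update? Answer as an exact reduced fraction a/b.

F_att = 1/2·(g−p) = 1/2·(5,-5) = (2.5000,-2.5000)
o1: d²=545 > ρ²=49 → inactive
o2: d²=20 ≤ ρ²=49; F_rep = 37·(-4,2)/20² = (-0.3700,0.1850)
F = F_att + ΣF_rep = (2.1300,-2.3150)
Δp = p'−p = (0.2130,-0.2315); α = Δx/Fx = (213/1000) / (213/100) = 1/10
check: Δy/Fy = (-463/2000) / (-463/200) = 1/10 ✓

α = 1/10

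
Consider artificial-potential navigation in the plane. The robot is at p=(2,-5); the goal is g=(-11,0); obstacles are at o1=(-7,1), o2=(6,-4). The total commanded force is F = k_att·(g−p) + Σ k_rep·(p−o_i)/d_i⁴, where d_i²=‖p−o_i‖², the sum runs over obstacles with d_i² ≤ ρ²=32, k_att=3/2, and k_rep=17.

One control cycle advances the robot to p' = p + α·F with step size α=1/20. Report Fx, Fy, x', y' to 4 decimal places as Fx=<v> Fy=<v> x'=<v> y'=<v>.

Fx=-19.7353 Fy=7.4412 x'=1.0132 y'=-4.6279

F_att = 3/2·(g−p) = 3/2·(-13,5) = (-19.5000,7.5000)
o1: d²=117 > ρ²=32 → inactive
o2: d²=17 ≤ ρ²=32; F_rep = 17·(-4,-1)/17² = (-0.2353,-0.0588)
F = F_att + ΣF_rep = (-19.7353,7.4412)
p' = p + 1/20·F = (1.0132,-4.6279)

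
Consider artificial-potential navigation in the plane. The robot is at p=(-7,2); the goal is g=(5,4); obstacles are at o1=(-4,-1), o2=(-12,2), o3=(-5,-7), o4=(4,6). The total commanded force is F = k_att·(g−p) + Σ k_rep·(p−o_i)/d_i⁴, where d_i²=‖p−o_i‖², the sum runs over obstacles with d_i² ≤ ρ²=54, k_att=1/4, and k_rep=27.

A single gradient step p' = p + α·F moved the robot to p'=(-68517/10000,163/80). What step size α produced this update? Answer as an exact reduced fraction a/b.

α = 1/20

F_att = 1/4·(g−p) = 1/4·(12,2) = (3.0000,0.5000)
o1: d²=18 ≤ ρ²=54; F_rep = 27·(-3,3)/18² = (-0.2500,0.2500)
o2: d²=25 ≤ ρ²=54; F_rep = 27·(5,0)/25² = (0.2160,0.0000)
o3: d²=85 > ρ²=54 → inactive
o4: d²=137 > ρ²=54 → inactive
F = F_att + ΣF_rep = (2.9660,0.7500)
Δp = p'−p = (0.1483,0.0375); α = Δx/Fx = (1483/10000) / (1483/500) = 1/20
check: Δy/Fy = (3/80) / (3/4) = 1/20 ✓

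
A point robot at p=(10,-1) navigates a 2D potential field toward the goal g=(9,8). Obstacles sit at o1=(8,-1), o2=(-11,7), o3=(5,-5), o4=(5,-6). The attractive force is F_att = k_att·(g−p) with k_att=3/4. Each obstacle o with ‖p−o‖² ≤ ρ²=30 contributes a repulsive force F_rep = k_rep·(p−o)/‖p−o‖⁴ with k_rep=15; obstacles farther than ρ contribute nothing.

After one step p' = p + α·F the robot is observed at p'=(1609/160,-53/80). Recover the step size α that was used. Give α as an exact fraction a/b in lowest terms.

F_att = 3/4·(g−p) = 3/4·(-1,9) = (-0.7500,6.7500)
o1: d²=4 ≤ ρ²=30; F_rep = 15·(2,0)/4² = (1.8750,0.0000)
o2: d²=505 > ρ²=30 → inactive
o3: d²=41 > ρ²=30 → inactive
o4: d²=50 > ρ²=30 → inactive
F = F_att + ΣF_rep = (1.1250,6.7500)
Δp = p'−p = (0.0563,0.3375); α = Δx/Fx = (9/160) / (9/8) = 1/20
check: Δy/Fy = (27/80) / (27/4) = 1/20 ✓

α = 1/20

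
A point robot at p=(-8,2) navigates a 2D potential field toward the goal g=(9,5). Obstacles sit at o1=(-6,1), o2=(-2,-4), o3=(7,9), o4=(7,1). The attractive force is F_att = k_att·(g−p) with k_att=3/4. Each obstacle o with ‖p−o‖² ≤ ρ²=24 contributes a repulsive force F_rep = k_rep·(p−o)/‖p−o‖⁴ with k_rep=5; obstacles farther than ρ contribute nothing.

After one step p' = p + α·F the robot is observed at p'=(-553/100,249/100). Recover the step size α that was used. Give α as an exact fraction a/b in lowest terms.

α = 1/5

F_att = 3/4·(g−p) = 3/4·(17,3) = (12.7500,2.2500)
o1: d²=5 ≤ ρ²=24; F_rep = 5·(-2,1)/5² = (-0.4000,0.2000)
o2: d²=72 > ρ²=24 → inactive
o3: d²=274 > ρ²=24 → inactive
o4: d²=226 > ρ²=24 → inactive
F = F_att + ΣF_rep = (12.3500,2.4500)
Δp = p'−p = (2.4700,0.4900); α = Δx/Fx = (247/100) / (247/20) = 1/5
check: Δy/Fy = (49/100) / (49/20) = 1/5 ✓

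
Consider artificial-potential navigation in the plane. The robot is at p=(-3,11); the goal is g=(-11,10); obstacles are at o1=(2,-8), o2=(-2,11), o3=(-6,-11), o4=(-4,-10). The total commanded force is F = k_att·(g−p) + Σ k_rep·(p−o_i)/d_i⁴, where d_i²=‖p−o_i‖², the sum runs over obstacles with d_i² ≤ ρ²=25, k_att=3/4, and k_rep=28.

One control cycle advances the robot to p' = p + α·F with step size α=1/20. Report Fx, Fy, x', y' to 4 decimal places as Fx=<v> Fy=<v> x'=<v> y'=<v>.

Fx=-34.0000 Fy=-0.7500 x'=-4.7000 y'=10.9625

F_att = 3/4·(g−p) = 3/4·(-8,-1) = (-6.0000,-0.7500)
o1: d²=386 > ρ²=25 → inactive
o2: d²=1 ≤ ρ²=25; F_rep = 28·(-1,0)/1² = (-28.0000,0.0000)
o3: d²=493 > ρ²=25 → inactive
o4: d²=442 > ρ²=25 → inactive
F = F_att + ΣF_rep = (-34.0000,-0.7500)
p' = p + 1/20·F = (-4.7000,10.9625)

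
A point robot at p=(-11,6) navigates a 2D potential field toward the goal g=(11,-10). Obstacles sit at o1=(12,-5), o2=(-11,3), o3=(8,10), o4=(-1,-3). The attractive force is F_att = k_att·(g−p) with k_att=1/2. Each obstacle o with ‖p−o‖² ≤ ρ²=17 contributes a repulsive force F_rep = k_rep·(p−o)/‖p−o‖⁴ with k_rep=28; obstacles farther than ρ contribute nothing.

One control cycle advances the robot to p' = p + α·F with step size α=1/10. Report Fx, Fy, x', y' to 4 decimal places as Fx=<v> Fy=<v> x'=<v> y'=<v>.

F_att = 1/2·(g−p) = 1/2·(22,-16) = (11.0000,-8.0000)
o1: d²=650 > ρ²=17 → inactive
o2: d²=9 ≤ ρ²=17; F_rep = 28·(0,3)/9² = (0.0000,1.0370)
o3: d²=377 > ρ²=17 → inactive
o4: d²=181 > ρ²=17 → inactive
F = F_att + ΣF_rep = (11.0000,-6.9630)
p' = p + 1/10·F = (-9.9000,5.3037)

Fx=11.0000 Fy=-6.9630 x'=-9.9000 y'=5.3037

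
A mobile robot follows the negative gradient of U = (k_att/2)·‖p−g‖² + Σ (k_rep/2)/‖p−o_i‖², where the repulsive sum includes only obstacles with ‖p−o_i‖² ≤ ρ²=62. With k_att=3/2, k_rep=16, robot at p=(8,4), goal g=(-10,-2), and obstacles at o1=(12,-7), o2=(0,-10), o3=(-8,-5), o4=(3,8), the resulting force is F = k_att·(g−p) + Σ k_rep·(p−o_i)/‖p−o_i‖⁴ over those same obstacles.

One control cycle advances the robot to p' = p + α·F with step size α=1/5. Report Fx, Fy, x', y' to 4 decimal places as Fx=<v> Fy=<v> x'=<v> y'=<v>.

F_att = 3/2·(g−p) = 3/2·(-18,-6) = (-27.0000,-9.0000)
o1: d²=137 > ρ²=62 → inactive
o2: d²=260 > ρ²=62 → inactive
o3: d²=337 > ρ²=62 → inactive
o4: d²=41 ≤ ρ²=62; F_rep = 16·(5,-4)/41² = (0.0476,-0.0381)
F = F_att + ΣF_rep = (-26.9524,-9.0381)
p' = p + 1/5·F = (2.6095,2.1924)

Fx=-26.9524 Fy=-9.0381 x'=2.6095 y'=2.1924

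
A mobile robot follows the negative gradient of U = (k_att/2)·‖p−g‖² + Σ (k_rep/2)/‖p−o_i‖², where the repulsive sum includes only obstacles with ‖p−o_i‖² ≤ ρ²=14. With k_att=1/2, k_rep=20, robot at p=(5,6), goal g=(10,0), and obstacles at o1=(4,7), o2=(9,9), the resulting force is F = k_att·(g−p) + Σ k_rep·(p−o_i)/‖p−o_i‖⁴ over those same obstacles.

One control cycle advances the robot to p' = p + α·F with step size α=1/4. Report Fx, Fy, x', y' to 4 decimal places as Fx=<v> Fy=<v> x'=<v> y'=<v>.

Fx=7.5000 Fy=-8.0000 x'=6.8750 y'=4.0000

F_att = 1/2·(g−p) = 1/2·(5,-6) = (2.5000,-3.0000)
o1: d²=2 ≤ ρ²=14; F_rep = 20·(1,-1)/2² = (5.0000,-5.0000)
o2: d²=25 > ρ²=14 → inactive
F = F_att + ΣF_rep = (7.5000,-8.0000)
p' = p + 1/4·F = (6.8750,4.0000)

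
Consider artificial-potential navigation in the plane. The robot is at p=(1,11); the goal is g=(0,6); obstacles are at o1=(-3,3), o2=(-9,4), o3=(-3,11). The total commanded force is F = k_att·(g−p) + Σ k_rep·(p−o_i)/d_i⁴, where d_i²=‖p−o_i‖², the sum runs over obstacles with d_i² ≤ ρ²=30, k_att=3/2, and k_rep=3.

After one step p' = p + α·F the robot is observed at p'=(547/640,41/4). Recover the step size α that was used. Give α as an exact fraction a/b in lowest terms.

F_att = 3/2·(g−p) = 3/2·(-1,-5) = (-1.5000,-7.5000)
o1: d²=80 > ρ²=30 → inactive
o2: d²=149 > ρ²=30 → inactive
o3: d²=16 ≤ ρ²=30; F_rep = 3·(4,0)/16² = (0.0469,0.0000)
F = F_att + ΣF_rep = (-1.4531,-7.5000)
Δp = p'−p = (-0.1453,-0.7500); α = Δx/Fx = (-93/640) / (-93/64) = 1/10
check: Δy/Fy = (-3/4) / (-15/2) = 1/10 ✓

α = 1/10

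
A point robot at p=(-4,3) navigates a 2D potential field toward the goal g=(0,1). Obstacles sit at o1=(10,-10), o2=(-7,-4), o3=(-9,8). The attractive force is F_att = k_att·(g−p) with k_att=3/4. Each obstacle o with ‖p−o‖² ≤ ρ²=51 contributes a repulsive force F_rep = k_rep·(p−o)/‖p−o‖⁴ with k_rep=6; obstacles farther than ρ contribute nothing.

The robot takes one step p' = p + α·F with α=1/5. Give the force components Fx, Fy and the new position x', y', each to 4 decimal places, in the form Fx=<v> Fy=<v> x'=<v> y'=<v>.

Fx=3.0120 Fy=-1.5120 x'=-3.3976 y'=2.6976

F_att = 3/4·(g−p) = 3/4·(4,-2) = (3.0000,-1.5000)
o1: d²=365 > ρ²=51 → inactive
o2: d²=58 > ρ²=51 → inactive
o3: d²=50 ≤ ρ²=51; F_rep = 6·(5,-5)/50² = (0.0120,-0.0120)
F = F_att + ΣF_rep = (3.0120,-1.5120)
p' = p + 1/5·F = (-3.3976,2.6976)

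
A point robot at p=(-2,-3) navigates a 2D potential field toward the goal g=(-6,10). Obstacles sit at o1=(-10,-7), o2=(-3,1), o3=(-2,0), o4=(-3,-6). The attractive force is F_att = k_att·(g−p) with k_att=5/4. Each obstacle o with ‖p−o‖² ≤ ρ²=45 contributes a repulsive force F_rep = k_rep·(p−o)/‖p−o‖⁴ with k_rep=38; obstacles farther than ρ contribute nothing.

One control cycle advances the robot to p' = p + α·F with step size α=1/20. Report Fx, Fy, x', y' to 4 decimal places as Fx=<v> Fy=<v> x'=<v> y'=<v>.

F_att = 5/4·(g−p) = 5/4·(-4,13) = (-5.0000,16.2500)
o1: d²=80 > ρ²=45 → inactive
o2: d²=17 ≤ ρ²=45; F_rep = 38·(1,-4)/17² = (0.1315,-0.5260)
o3: d²=9 ≤ ρ²=45; F_rep = 38·(0,-3)/9² = (0.0000,-1.4074)
o4: d²=10 ≤ ρ²=45; F_rep = 38·(1,3)/10² = (0.3800,1.1400)
F = F_att + ΣF_rep = (-4.4885,15.4566)
p' = p + 1/20·F = (-2.2244,-2.2272)

Fx=-4.4885 Fy=15.4566 x'=-2.2244 y'=-2.2272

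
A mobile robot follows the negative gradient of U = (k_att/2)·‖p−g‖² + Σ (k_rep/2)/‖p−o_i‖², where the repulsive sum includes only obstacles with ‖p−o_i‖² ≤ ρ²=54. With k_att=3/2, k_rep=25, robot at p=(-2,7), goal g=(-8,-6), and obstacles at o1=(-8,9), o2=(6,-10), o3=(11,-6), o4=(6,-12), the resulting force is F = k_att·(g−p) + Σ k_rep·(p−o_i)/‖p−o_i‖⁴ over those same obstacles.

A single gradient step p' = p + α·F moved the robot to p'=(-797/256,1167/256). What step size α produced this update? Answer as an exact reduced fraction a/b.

F_att = 3/2·(g−p) = 3/2·(-6,-13) = (-9.0000,-19.5000)
o1: d²=40 ≤ ρ²=54; F_rep = 25·(6,-2)/40² = (0.0938,-0.0312)
o2: d²=353 > ρ²=54 → inactive
o3: d²=338 > ρ²=54 → inactive
o4: d²=425 > ρ²=54 → inactive
F = F_att + ΣF_rep = (-8.9062,-19.5312)
Δp = p'−p = (-1.1133,-2.4414); α = Δx/Fx = (-285/256) / (-285/32) = 1/8
check: Δy/Fy = (-625/256) / (-625/32) = 1/8 ✓

α = 1/8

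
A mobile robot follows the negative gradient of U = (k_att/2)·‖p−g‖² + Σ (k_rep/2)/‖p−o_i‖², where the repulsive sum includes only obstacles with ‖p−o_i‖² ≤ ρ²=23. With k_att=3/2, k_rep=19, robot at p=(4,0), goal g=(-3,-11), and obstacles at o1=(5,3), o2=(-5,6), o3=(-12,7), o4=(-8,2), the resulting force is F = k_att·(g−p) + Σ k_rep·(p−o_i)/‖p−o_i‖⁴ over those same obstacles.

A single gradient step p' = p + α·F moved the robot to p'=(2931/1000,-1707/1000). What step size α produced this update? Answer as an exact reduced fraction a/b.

α = 1/10

F_att = 3/2·(g−p) = 3/2·(-7,-11) = (-10.5000,-16.5000)
o1: d²=10 ≤ ρ²=23; F_rep = 19·(-1,-3)/10² = (-0.1900,-0.5700)
o2: d²=117 > ρ²=23 → inactive
o3: d²=305 > ρ²=23 → inactive
o4: d²=148 > ρ²=23 → inactive
F = F_att + ΣF_rep = (-10.6900,-17.0700)
Δp = p'−p = (-1.0690,-1.7070); α = Δx/Fx = (-1069/1000) / (-1069/100) = 1/10
check: Δy/Fy = (-1707/1000) / (-1707/100) = 1/10 ✓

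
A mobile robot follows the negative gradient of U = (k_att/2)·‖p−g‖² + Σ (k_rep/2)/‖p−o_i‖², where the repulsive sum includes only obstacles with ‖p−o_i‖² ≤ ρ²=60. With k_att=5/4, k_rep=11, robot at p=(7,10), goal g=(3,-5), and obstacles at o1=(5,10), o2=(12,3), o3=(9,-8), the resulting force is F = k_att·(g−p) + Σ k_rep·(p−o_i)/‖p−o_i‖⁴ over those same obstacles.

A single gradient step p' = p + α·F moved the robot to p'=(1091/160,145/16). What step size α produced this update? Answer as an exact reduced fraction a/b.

F_att = 5/4·(g−p) = 5/4·(-4,-15) = (-5.0000,-18.7500)
o1: d²=4 ≤ ρ²=60; F_rep = 11·(2,0)/4² = (1.3750,0.0000)
o2: d²=74 > ρ²=60 → inactive
o3: d²=328 > ρ²=60 → inactive
F = F_att + ΣF_rep = (-3.6250,-18.7500)
Δp = p'−p = (-0.1812,-0.9375); α = Δx/Fx = (-29/160) / (-29/8) = 1/20
check: Δy/Fy = (-15/16) / (-75/4) = 1/20 ✓

α = 1/20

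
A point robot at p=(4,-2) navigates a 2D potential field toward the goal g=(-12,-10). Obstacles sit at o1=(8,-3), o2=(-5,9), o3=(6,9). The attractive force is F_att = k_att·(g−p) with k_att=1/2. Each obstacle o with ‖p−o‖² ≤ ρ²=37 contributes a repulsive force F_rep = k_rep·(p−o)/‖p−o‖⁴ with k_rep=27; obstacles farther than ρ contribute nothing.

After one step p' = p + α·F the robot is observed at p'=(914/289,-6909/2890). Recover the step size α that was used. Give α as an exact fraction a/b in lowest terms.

α = 1/10

F_att = 1/2·(g−p) = 1/2·(-16,-8) = (-8.0000,-4.0000)
o1: d²=17 ≤ ρ²=37; F_rep = 27·(-4,1)/17² = (-0.3737,0.0934)
o2: d²=202 > ρ²=37 → inactive
o3: d²=125 > ρ²=37 → inactive
F = F_att + ΣF_rep = (-8.3737,-3.9066)
Δp = p'−p = (-0.8374,-0.3907); α = Δx/Fx = (-242/289) / (-2420/289) = 1/10
check: Δy/Fy = (-1129/2890) / (-1129/289) = 1/10 ✓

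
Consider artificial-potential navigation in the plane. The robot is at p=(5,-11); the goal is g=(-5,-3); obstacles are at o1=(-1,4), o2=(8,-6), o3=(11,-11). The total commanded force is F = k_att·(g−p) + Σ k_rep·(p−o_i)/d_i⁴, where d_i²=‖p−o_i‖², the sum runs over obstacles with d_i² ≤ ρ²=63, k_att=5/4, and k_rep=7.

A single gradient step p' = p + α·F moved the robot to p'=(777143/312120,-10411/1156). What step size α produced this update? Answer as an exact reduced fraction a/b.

F_att = 5/4·(g−p) = 5/4·(-10,8) = (-12.5000,10.0000)
o1: d²=261 > ρ²=63 → inactive
o2: d²=34 ≤ ρ²=63; F_rep = 7·(-3,-5)/34² = (-0.0182,-0.0303)
o3: d²=36 ≤ ρ²=63; F_rep = 7·(-6,0)/36² = (-0.0324,0.0000)
F = F_att + ΣF_rep = (-12.5506,9.9697)
Δp = p'−p = (-2.5101,1.9939); α = Δx/Fx = (-783457/312120) / (-783457/62424) = 1/5
check: Δy/Fy = (2305/1156) / (11525/1156) = 1/5 ✓

α = 1/5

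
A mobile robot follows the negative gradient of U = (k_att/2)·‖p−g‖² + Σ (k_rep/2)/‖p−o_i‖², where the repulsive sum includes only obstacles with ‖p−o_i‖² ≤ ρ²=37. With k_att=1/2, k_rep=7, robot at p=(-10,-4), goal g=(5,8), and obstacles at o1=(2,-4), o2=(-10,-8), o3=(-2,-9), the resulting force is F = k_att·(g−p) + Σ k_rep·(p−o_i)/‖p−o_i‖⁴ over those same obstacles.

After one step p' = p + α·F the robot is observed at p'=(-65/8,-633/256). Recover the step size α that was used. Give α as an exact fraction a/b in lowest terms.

F_att = 1/2·(g−p) = 1/2·(15,12) = (7.5000,6.0000)
o1: d²=144 > ρ²=37 → inactive
o2: d²=16 ≤ ρ²=37; F_rep = 7·(0,4)/16² = (0.0000,0.1094)
o3: d²=89 > ρ²=37 → inactive
F = F_att + ΣF_rep = (7.5000,6.1094)
Δp = p'−p = (1.8750,1.5273); α = Δx/Fx = (15/8) / (15/2) = 1/4
check: Δy/Fy = (391/256) / (391/64) = 1/4 ✓

α = 1/4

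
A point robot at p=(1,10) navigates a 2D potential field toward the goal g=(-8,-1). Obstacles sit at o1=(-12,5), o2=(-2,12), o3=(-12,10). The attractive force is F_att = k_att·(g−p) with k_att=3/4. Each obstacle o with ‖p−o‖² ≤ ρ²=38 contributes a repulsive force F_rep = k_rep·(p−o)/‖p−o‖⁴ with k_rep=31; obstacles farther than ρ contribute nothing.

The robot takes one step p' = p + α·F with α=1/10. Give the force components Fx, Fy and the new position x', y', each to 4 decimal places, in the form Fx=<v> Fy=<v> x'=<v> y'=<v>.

Fx=-6.1997 Fy=-8.6169 x'=0.3800 y'=9.1383

F_att = 3/4·(g−p) = 3/4·(-9,-11) = (-6.7500,-8.2500)
o1: d²=194 > ρ²=38 → inactive
o2: d²=13 ≤ ρ²=38; F_rep = 31·(3,-2)/13² = (0.5503,-0.3669)
o3: d²=169 > ρ²=38 → inactive
F = F_att + ΣF_rep = (-6.1997,-8.6169)
p' = p + 1/10·F = (0.3800,9.1383)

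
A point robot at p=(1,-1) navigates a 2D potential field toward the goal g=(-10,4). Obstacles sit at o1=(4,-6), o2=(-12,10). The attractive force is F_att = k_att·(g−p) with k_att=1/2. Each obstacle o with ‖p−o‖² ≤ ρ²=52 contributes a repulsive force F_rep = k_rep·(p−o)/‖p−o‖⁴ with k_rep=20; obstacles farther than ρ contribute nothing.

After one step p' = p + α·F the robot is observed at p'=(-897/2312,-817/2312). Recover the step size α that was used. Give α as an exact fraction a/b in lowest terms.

α = 1/4

F_att = 1/2·(g−p) = 1/2·(-11,5) = (-5.5000,2.5000)
o1: d²=34 ≤ ρ²=52; F_rep = 20·(-3,5)/34² = (-0.0519,0.0865)
o2: d²=290 > ρ²=52 → inactive
F = F_att + ΣF_rep = (-5.5519,2.5865)
Δp = p'−p = (-1.3880,0.6466); α = Δx/Fx = (-3209/2312) / (-3209/578) = 1/4
check: Δy/Fy = (1495/2312) / (1495/578) = 1/4 ✓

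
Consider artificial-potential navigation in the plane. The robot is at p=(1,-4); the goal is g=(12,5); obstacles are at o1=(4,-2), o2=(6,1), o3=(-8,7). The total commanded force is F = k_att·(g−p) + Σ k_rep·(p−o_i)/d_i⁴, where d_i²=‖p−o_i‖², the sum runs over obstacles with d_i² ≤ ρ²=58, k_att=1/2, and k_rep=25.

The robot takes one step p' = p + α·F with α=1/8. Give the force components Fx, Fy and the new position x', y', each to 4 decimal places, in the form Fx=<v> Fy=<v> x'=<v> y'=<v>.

Fx=5.0062 Fy=4.1541 x'=1.6258 y'=-3.4807

F_att = 1/2·(g−p) = 1/2·(11,9) = (5.5000,4.5000)
o1: d²=13 ≤ ρ²=58; F_rep = 25·(-3,-2)/13² = (-0.4438,-0.2959)
o2: d²=50 ≤ ρ²=58; F_rep = 25·(-5,-5)/50² = (-0.0500,-0.0500)
o3: d²=202 > ρ²=58 → inactive
F = F_att + ΣF_rep = (5.0062,4.1541)
p' = p + 1/8·F = (1.6258,-3.4807)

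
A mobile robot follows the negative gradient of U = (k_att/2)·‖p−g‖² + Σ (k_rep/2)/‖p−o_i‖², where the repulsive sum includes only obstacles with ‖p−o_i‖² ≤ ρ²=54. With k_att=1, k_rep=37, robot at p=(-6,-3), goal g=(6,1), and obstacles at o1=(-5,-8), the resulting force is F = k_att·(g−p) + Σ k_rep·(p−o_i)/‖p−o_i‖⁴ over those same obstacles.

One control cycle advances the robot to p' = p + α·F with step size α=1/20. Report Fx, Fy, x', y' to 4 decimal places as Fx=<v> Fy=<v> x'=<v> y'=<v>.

F_att = 1·(g−p) = 1·(12,4) = (12.0000,4.0000)
o1: d²=26 ≤ ρ²=54; F_rep = 37·(-1,5)/26² = (-0.0547,0.2737)
F = F_att + ΣF_rep = (11.9453,4.2737)
p' = p + 1/20·F = (-5.4027,-2.7863)

Fx=11.9453 Fy=4.2737 x'=-5.4027 y'=-2.7863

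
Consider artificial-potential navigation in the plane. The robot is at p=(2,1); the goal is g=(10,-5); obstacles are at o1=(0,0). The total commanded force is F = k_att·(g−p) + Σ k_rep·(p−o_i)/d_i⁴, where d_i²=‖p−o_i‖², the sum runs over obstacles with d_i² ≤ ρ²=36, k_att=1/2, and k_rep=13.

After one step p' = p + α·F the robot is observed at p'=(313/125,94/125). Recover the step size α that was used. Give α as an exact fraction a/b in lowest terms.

F_att = 1/2·(g−p) = 1/2·(8,-6) = (4.0000,-3.0000)
o1: d²=5 ≤ ρ²=36; F_rep = 13·(2,1)/5² = (1.0400,0.5200)
F = F_att + ΣF_rep = (5.0400,-2.4800)
Δp = p'−p = (0.5040,-0.2480); α = Δx/Fx = (63/125) / (126/25) = 1/10
check: Δy/Fy = (-31/125) / (-62/25) = 1/10 ✓

α = 1/10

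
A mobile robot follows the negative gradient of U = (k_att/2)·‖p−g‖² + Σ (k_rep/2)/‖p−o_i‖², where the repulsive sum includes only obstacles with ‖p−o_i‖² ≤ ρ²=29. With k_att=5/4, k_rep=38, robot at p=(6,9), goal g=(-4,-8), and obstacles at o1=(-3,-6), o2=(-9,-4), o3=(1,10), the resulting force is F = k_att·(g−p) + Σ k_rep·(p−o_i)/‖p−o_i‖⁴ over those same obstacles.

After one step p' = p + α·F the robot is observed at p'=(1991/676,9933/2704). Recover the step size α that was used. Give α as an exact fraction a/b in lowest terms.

α = 1/4

F_att = 5/4·(g−p) = 5/4·(-10,-17) = (-12.5000,-21.2500)
o1: d²=306 > ρ²=29 → inactive
o2: d²=394 > ρ²=29 → inactive
o3: d²=26 ≤ ρ²=29; F_rep = 38·(5,-1)/26² = (0.2811,-0.0562)
F = F_att + ΣF_rep = (-12.2189,-21.3062)
Δp = p'−p = (-3.0547,-5.3266); α = Δx/Fx = (-2065/676) / (-2065/169) = 1/4
check: Δy/Fy = (-14403/2704) / (-14403/676) = 1/4 ✓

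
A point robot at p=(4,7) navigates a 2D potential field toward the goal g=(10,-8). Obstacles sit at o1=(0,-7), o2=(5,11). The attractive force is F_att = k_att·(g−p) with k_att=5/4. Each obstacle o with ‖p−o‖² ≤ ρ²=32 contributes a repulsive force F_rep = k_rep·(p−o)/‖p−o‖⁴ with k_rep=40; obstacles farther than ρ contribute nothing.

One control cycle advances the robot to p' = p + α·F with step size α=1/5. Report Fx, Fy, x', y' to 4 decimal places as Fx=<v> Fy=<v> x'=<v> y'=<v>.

Fx=7.3616 Fy=-19.3036 x'=5.4723 y'=3.1393

F_att = 5/4·(g−p) = 5/4·(6,-15) = (7.5000,-18.7500)
o1: d²=212 > ρ²=32 → inactive
o2: d²=17 ≤ ρ²=32; F_rep = 40·(-1,-4)/17² = (-0.1384,-0.5536)
F = F_att + ΣF_rep = (7.3616,-19.3036)
p' = p + 1/5·F = (5.4723,3.1393)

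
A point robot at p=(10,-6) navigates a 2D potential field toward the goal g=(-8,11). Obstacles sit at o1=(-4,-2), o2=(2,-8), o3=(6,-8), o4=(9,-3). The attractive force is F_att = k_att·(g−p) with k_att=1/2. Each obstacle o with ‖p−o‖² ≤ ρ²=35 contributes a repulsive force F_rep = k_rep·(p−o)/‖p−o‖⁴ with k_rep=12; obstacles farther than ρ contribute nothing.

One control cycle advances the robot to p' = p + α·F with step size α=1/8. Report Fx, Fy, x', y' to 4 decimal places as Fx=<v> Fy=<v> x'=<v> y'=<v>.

F_att = 1/2·(g−p) = 1/2·(-18,17) = (-9.0000,8.5000)
o1: d²=212 > ρ²=35 → inactive
o2: d²=68 > ρ²=35 → inactive
o3: d²=20 ≤ ρ²=35; F_rep = 12·(4,2)/20² = (0.1200,0.0600)
o4: d²=10 ≤ ρ²=35; F_rep = 12·(1,-3)/10² = (0.1200,-0.3600)
F = F_att + ΣF_rep = (-8.7600,8.2000)
p' = p + 1/8·F = (8.9050,-4.9750)

Fx=-8.7600 Fy=8.2000 x'=8.9050 y'=-4.9750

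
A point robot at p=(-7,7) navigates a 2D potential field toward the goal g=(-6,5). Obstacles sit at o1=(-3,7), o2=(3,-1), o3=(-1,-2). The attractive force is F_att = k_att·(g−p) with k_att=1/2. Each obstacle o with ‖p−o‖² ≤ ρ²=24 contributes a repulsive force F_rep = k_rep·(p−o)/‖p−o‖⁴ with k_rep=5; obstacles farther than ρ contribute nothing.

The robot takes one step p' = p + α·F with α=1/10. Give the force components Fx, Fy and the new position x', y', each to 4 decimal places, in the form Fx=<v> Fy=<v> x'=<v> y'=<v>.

F_att = 1/2·(g−p) = 1/2·(1,-2) = (0.5000,-1.0000)
o1: d²=16 ≤ ρ²=24; F_rep = 5·(-4,0)/16² = (-0.0781,0.0000)
o2: d²=164 > ρ²=24 → inactive
o3: d²=117 > ρ²=24 → inactive
F = F_att + ΣF_rep = (0.4219,-1.0000)
p' = p + 1/10·F = (-6.9578,6.9000)

Fx=0.4219 Fy=-1.0000 x'=-6.9578 y'=6.9000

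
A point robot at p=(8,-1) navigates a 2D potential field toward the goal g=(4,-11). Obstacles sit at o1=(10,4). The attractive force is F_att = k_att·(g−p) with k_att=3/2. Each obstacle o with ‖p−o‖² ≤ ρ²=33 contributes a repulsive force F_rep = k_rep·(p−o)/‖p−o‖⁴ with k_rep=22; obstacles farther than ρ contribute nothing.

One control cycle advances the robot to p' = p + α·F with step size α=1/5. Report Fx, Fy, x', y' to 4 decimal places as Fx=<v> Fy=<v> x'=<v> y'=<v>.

F_att = 3/2·(g−p) = 3/2·(-4,-10) = (-6.0000,-15.0000)
o1: d²=29 ≤ ρ²=33; F_rep = 22·(-2,-5)/29² = (-0.0523,-0.1308)
F = F_att + ΣF_rep = (-6.0523,-15.1308)
p' = p + 1/5·F = (6.7895,-4.0262)

Fx=-6.0523 Fy=-15.1308 x'=6.7895 y'=-4.0262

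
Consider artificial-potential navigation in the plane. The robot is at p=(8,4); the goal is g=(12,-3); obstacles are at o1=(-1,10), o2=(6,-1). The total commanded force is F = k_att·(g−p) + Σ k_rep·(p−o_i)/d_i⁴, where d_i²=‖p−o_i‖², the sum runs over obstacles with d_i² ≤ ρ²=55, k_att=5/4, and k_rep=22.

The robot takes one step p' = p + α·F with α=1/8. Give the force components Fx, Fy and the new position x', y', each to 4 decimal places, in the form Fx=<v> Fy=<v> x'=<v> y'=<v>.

Fx=5.0523 Fy=-8.6192 x'=8.6315 y'=2.9226

F_att = 5/4·(g−p) = 5/4·(4,-7) = (5.0000,-8.7500)
o1: d²=117 > ρ²=55 → inactive
o2: d²=29 ≤ ρ²=55; F_rep = 22·(2,5)/29² = (0.0523,0.1308)
F = F_att + ΣF_rep = (5.0523,-8.6192)
p' = p + 1/8·F = (8.6315,2.9226)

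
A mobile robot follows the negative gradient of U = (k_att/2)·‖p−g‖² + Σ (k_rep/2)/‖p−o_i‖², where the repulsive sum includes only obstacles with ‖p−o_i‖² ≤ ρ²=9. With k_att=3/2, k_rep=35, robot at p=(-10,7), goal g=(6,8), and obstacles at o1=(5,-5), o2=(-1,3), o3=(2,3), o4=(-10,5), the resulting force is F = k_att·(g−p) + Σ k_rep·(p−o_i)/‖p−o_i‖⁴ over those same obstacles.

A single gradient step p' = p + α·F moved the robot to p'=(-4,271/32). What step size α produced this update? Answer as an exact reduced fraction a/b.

F_att = 3/2·(g−p) = 3/2·(16,1) = (24.0000,1.5000)
o1: d²=369 > ρ²=9 → inactive
o2: d²=97 > ρ²=9 → inactive
o3: d²=160 > ρ²=9 → inactive
o4: d²=4 ≤ ρ²=9; F_rep = 35·(0,2)/4² = (0.0000,4.3750)
F = F_att + ΣF_rep = (24.0000,5.8750)
Δp = p'−p = (6.0000,1.4688); α = Δx/Fx = (6) / (24) = 1/4
check: Δy/Fy = (47/32) / (47/8) = 1/4 ✓

α = 1/4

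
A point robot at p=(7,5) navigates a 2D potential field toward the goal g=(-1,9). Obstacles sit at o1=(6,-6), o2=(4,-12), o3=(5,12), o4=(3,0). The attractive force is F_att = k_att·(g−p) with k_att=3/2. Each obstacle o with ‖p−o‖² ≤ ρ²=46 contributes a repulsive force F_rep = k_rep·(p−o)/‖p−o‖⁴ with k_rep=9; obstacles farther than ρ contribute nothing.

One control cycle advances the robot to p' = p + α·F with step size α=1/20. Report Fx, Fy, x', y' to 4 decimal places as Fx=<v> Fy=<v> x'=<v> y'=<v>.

Fx=-11.9786 Fy=6.0268 x'=6.4011 y'=5.3013

F_att = 3/2·(g−p) = 3/2·(-8,4) = (-12.0000,6.0000)
o1: d²=122 > ρ²=46 → inactive
o2: d²=298 > ρ²=46 → inactive
o3: d²=53 > ρ²=46 → inactive
o4: d²=41 ≤ ρ²=46; F_rep = 9·(4,5)/41² = (0.0214,0.0268)
F = F_att + ΣF_rep = (-11.9786,6.0268)
p' = p + 1/20·F = (6.4011,5.3013)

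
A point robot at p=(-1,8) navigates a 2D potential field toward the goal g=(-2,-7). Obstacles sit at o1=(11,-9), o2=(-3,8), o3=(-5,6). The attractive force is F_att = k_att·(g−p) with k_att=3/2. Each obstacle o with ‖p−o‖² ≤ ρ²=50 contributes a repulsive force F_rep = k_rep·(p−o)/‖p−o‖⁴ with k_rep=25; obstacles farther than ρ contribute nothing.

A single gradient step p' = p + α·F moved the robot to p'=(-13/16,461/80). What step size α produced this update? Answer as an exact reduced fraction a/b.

α = 1/10

F_att = 3/2·(g−p) = 3/2·(-1,-15) = (-1.5000,-22.5000)
o1: d²=433 > ρ²=50 → inactive
o2: d²=4 ≤ ρ²=50; F_rep = 25·(2,0)/4² = (3.1250,0.0000)
o3: d²=20 ≤ ρ²=50; F_rep = 25·(4,2)/20² = (0.2500,0.1250)
F = F_att + ΣF_rep = (1.8750,-22.3750)
Δp = p'−p = (0.1875,-2.2375); α = Δx/Fx = (3/16) / (15/8) = 1/10
check: Δy/Fy = (-179/80) / (-179/8) = 1/10 ✓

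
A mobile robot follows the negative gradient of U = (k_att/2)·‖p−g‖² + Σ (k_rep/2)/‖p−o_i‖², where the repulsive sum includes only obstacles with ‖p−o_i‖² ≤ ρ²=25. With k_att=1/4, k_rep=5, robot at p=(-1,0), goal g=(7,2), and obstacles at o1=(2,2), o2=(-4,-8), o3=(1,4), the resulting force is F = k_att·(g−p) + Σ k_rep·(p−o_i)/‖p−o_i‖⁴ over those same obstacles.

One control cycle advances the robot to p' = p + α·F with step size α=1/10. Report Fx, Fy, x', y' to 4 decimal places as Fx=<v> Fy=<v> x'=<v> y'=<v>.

F_att = 1/4·(g−p) = 1/4·(8,2) = (2.0000,0.5000)
o1: d²=13 ≤ ρ²=25; F_rep = 5·(-3,-2)/13² = (-0.0888,-0.0592)
o2: d²=73 > ρ²=25 → inactive
o3: d²=20 ≤ ρ²=25; F_rep = 5·(-2,-4)/20² = (-0.0250,-0.0500)
F = F_att + ΣF_rep = (1.8862,0.3908)
p' = p + 1/10·F = (-0.8114,0.0391)

Fx=1.8862 Fy=0.3908 x'=-0.8114 y'=0.0391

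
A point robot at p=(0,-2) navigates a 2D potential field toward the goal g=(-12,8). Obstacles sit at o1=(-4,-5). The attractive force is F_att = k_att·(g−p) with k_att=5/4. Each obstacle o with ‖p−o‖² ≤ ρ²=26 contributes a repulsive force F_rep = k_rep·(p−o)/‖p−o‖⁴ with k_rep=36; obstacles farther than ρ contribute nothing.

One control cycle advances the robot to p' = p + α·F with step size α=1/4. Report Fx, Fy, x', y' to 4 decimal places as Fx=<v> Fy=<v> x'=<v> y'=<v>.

Fx=-14.7696 Fy=12.6728 x'=-3.6924 y'=1.1682

F_att = 5/4·(g−p) = 5/4·(-12,10) = (-15.0000,12.5000)
o1: d²=25 ≤ ρ²=26; F_rep = 36·(4,3)/25² = (0.2304,0.1728)
F = F_att + ΣF_rep = (-14.7696,12.6728)
p' = p + 1/4·F = (-3.6924,1.1682)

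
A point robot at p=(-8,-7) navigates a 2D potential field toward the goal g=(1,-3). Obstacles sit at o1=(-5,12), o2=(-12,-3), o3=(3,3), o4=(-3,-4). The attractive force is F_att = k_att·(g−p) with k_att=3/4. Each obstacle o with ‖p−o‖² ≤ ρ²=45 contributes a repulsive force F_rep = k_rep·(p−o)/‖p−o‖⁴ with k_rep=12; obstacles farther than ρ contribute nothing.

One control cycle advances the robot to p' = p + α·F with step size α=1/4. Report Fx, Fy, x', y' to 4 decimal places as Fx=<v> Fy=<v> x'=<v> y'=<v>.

F_att = 3/4·(g−p) = 3/4·(9,4) = (6.7500,3.0000)
o1: d²=370 > ρ²=45 → inactive
o2: d²=32 ≤ ρ²=45; F_rep = 12·(4,-4)/32² = (0.0469,-0.0469)
o3: d²=221 > ρ²=45 → inactive
o4: d²=34 ≤ ρ²=45; F_rep = 12·(-5,-3)/34² = (-0.0519,-0.0311)
F = F_att + ΣF_rep = (6.7450,2.9220)
p' = p + 1/4·F = (-6.3138,-6.2695)

Fx=6.7450 Fy=2.9220 x'=-6.3138 y'=-6.2695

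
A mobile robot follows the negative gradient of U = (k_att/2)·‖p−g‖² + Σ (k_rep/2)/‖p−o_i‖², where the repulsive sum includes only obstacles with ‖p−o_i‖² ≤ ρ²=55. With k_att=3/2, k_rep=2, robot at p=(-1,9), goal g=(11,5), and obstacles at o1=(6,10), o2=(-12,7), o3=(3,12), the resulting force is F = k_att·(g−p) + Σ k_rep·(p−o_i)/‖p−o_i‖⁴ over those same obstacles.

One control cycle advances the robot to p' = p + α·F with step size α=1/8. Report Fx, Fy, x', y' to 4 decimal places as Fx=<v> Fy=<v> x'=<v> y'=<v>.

F_att = 3/2·(g−p) = 3/2·(12,-4) = (18.0000,-6.0000)
o1: d²=50 ≤ ρ²=55; F_rep = 2·(-7,-1)/50² = (-0.0056,-0.0008)
o2: d²=125 > ρ²=55 → inactive
o3: d²=25 ≤ ρ²=55; F_rep = 2·(-4,-3)/25² = (-0.0128,-0.0096)
F = F_att + ΣF_rep = (17.9816,-6.0104)
p' = p + 1/8·F = (1.2477,8.2487)

Fx=17.9816 Fy=-6.0104 x'=1.2477 y'=8.2487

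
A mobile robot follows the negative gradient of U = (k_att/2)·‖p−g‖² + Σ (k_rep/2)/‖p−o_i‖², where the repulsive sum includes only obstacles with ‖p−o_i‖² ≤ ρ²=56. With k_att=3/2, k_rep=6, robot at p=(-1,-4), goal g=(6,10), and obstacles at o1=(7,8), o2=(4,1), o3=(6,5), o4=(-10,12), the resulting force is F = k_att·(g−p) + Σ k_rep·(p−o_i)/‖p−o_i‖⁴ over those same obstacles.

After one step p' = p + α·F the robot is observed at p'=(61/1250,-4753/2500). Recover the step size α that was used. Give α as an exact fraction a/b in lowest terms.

F_att = 3/2·(g−p) = 3/2·(7,14) = (10.5000,21.0000)
o1: d²=208 > ρ²=56 → inactive
o2: d²=50 ≤ ρ²=56; F_rep = 6·(-5,-5)/50² = (-0.0120,-0.0120)
o3: d²=130 > ρ²=56 → inactive
o4: d²=337 > ρ²=56 → inactive
F = F_att + ΣF_rep = (10.4880,20.9880)
Δp = p'−p = (1.0488,2.0988); α = Δx/Fx = (1311/1250) / (1311/125) = 1/10
check: Δy/Fy = (5247/2500) / (5247/250) = 1/10 ✓

α = 1/10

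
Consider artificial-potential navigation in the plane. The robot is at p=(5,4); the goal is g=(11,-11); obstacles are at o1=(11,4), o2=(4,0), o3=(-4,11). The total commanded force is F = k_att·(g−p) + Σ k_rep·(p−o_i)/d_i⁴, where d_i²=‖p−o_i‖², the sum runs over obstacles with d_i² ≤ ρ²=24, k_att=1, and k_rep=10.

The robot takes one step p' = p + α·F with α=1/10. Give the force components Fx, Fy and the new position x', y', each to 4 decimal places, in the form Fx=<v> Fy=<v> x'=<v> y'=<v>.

F_att = 1·(g−p) = 1·(6,-15) = (6.0000,-15.0000)
o1: d²=36 > ρ²=24 → inactive
o2: d²=17 ≤ ρ²=24; F_rep = 10·(1,4)/17² = (0.0346,0.1384)
o3: d²=130 > ρ²=24 → inactive
F = F_att + ΣF_rep = (6.0346,-14.8616)
p' = p + 1/10·F = (5.6035,2.5138)

Fx=6.0346 Fy=-14.8616 x'=5.6035 y'=2.5138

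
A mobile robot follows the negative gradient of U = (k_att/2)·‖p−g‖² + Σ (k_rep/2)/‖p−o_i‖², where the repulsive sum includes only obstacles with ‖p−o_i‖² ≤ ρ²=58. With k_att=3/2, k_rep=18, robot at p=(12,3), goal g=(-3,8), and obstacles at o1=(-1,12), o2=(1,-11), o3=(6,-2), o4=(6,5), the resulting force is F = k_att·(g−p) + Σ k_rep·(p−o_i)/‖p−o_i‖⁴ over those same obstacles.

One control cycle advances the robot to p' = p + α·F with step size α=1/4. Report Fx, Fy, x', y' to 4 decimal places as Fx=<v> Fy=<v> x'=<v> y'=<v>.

Fx=-22.4325 Fy=7.4775 x'=6.3919 y'=4.8694

F_att = 3/2·(g−p) = 3/2·(-15,5) = (-22.5000,7.5000)
o1: d²=250 > ρ²=58 → inactive
o2: d²=317 > ρ²=58 → inactive
o3: d²=61 > ρ²=58 → inactive
o4: d²=40 ≤ ρ²=58; F_rep = 18·(6,-2)/40² = (0.0675,-0.0225)
F = F_att + ΣF_rep = (-22.4325,7.4775)
p' = p + 1/4·F = (6.3919,4.8694)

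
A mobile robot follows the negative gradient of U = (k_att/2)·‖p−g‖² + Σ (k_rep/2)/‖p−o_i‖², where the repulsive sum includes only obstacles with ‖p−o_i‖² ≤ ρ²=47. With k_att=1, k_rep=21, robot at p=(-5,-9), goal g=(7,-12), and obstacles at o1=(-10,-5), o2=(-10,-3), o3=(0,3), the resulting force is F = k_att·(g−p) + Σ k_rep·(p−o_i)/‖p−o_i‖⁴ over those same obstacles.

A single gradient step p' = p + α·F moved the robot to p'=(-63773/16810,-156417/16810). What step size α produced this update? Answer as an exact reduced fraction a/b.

F_att = 1·(g−p) = 1·(12,-3) = (12.0000,-3.0000)
o1: d²=41 ≤ ρ²=47; F_rep = 21·(5,-4)/41² = (0.0625,-0.0500)
o2: d²=61 > ρ²=47 → inactive
o3: d²=169 > ρ²=47 → inactive
F = F_att + ΣF_rep = (12.0625,-3.0500)
Δp = p'−p = (1.2062,-0.3050); α = Δx/Fx = (20277/16810) / (20277/1681) = 1/10
check: Δy/Fy = (-5127/16810) / (-5127/1681) = 1/10 ✓

α = 1/10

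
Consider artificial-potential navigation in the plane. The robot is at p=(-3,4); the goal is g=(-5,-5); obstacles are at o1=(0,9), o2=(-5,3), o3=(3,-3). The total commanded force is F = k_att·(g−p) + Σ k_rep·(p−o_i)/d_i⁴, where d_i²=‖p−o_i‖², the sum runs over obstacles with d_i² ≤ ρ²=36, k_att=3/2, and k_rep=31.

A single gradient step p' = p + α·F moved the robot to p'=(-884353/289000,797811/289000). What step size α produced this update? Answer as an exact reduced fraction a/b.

F_att = 3/2·(g−p) = 3/2·(-2,-9) = (-3.0000,-13.5000)
o1: d²=34 ≤ ρ²=36; F_rep = 31·(-3,-5)/34² = (-0.0804,-0.1341)
o2: d²=5 ≤ ρ²=36; F_rep = 31·(2,1)/5² = (2.4800,1.2400)
o3: d²=85 > ρ²=36 → inactive
F = F_att + ΣF_rep = (-0.6004,-12.3941)
Δp = p'−p = (-0.0600,-1.2394); α = Δx/Fx = (-17353/289000) / (-17353/28900) = 1/10
check: Δy/Fy = (-358189/289000) / (-358189/28900) = 1/10 ✓

α = 1/10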